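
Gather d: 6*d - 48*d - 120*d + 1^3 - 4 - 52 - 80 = -162*d - 135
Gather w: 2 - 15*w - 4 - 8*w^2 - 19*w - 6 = -8*w^2 - 34*w - 8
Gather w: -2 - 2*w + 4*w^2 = 4*w^2 - 2*w - 2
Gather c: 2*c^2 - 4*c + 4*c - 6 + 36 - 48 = 2*c^2 - 18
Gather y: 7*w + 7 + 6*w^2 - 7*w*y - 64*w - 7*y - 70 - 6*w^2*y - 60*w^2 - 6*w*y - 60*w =-54*w^2 - 117*w + y*(-6*w^2 - 13*w - 7) - 63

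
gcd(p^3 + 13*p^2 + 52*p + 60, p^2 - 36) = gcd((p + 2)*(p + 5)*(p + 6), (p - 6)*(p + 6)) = p + 6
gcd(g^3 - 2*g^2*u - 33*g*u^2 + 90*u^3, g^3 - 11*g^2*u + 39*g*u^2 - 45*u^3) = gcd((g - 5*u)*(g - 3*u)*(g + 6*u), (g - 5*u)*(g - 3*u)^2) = g^2 - 8*g*u + 15*u^2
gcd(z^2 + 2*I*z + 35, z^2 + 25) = z - 5*I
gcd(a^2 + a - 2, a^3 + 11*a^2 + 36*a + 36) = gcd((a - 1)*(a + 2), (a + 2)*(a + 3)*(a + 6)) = a + 2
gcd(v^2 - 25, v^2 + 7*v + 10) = v + 5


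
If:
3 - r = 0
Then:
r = 3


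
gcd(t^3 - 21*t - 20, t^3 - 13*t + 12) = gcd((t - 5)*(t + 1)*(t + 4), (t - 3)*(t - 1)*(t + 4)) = t + 4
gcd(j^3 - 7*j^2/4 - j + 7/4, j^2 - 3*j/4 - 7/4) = j^2 - 3*j/4 - 7/4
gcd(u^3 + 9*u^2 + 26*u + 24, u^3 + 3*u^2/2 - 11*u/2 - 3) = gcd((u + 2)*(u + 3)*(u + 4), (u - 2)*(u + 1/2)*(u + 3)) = u + 3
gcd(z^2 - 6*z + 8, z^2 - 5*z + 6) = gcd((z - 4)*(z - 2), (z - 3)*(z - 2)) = z - 2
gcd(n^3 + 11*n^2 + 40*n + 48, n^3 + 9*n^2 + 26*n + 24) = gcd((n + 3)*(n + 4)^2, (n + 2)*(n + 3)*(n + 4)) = n^2 + 7*n + 12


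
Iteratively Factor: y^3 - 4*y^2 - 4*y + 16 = (y - 2)*(y^2 - 2*y - 8) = (y - 4)*(y - 2)*(y + 2)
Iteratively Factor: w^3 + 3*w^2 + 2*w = (w)*(w^2 + 3*w + 2) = w*(w + 2)*(w + 1)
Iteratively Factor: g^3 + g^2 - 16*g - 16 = (g - 4)*(g^2 + 5*g + 4) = (g - 4)*(g + 4)*(g + 1)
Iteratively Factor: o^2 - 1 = (o + 1)*(o - 1)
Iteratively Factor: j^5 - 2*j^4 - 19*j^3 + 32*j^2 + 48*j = (j)*(j^4 - 2*j^3 - 19*j^2 + 32*j + 48) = j*(j - 4)*(j^3 + 2*j^2 - 11*j - 12) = j*(j - 4)*(j + 4)*(j^2 - 2*j - 3) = j*(j - 4)*(j + 1)*(j + 4)*(j - 3)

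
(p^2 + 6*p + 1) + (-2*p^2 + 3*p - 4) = -p^2 + 9*p - 3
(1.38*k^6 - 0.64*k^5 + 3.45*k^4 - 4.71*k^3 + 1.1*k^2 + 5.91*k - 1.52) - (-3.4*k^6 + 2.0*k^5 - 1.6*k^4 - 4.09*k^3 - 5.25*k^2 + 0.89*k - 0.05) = 4.78*k^6 - 2.64*k^5 + 5.05*k^4 - 0.62*k^3 + 6.35*k^2 + 5.02*k - 1.47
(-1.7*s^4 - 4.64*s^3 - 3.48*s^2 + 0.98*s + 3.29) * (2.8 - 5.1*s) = 8.67*s^5 + 18.904*s^4 + 4.756*s^3 - 14.742*s^2 - 14.035*s + 9.212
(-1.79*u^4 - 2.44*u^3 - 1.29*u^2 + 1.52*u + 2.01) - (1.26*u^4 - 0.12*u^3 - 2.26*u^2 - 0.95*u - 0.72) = -3.05*u^4 - 2.32*u^3 + 0.97*u^2 + 2.47*u + 2.73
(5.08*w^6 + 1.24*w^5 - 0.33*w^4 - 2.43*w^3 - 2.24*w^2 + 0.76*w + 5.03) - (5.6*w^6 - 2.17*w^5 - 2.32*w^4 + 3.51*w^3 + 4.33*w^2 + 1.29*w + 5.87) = -0.52*w^6 + 3.41*w^5 + 1.99*w^4 - 5.94*w^3 - 6.57*w^2 - 0.53*w - 0.84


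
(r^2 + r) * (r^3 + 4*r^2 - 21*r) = r^5 + 5*r^4 - 17*r^3 - 21*r^2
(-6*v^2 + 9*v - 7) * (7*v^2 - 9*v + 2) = -42*v^4 + 117*v^3 - 142*v^2 + 81*v - 14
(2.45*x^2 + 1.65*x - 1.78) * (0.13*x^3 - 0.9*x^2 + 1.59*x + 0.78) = 0.3185*x^5 - 1.9905*x^4 + 2.1791*x^3 + 6.1365*x^2 - 1.5432*x - 1.3884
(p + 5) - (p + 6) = -1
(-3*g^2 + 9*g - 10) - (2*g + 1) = -3*g^2 + 7*g - 11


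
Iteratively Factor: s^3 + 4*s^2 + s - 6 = (s + 2)*(s^2 + 2*s - 3) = (s - 1)*(s + 2)*(s + 3)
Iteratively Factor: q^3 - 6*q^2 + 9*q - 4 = (q - 1)*(q^2 - 5*q + 4) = (q - 4)*(q - 1)*(q - 1)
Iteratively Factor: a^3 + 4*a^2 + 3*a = (a + 1)*(a^2 + 3*a) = (a + 1)*(a + 3)*(a)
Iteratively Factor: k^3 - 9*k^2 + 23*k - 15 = (k - 5)*(k^2 - 4*k + 3) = (k - 5)*(k - 1)*(k - 3)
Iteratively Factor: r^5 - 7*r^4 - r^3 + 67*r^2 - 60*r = (r)*(r^4 - 7*r^3 - r^2 + 67*r - 60) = r*(r - 5)*(r^3 - 2*r^2 - 11*r + 12) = r*(r - 5)*(r + 3)*(r^2 - 5*r + 4) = r*(r - 5)*(r - 1)*(r + 3)*(r - 4)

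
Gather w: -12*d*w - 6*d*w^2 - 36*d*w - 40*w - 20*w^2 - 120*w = w^2*(-6*d - 20) + w*(-48*d - 160)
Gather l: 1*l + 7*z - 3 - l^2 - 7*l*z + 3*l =-l^2 + l*(4 - 7*z) + 7*z - 3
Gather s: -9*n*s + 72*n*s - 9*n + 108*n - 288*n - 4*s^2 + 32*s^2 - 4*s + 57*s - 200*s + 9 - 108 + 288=-189*n + 28*s^2 + s*(63*n - 147) + 189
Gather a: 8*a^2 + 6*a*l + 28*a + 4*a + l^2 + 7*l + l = 8*a^2 + a*(6*l + 32) + l^2 + 8*l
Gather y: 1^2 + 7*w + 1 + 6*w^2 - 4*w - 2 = 6*w^2 + 3*w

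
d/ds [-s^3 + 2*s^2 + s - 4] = -3*s^2 + 4*s + 1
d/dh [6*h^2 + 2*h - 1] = 12*h + 2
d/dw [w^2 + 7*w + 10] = 2*w + 7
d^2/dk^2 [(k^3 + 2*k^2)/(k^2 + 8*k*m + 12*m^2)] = 2*(4*k^2*(k + 2)*(k + 4*m)^2 - k*(k^2 + 2*k + 2*(k + 4*m)*(3*k + 4))*(k^2 + 8*k*m + 12*m^2) + (3*k + 2)*(k^2 + 8*k*m + 12*m^2)^2)/(k^2 + 8*k*m + 12*m^2)^3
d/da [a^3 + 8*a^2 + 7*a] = 3*a^2 + 16*a + 7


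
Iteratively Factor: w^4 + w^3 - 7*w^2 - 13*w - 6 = (w + 1)*(w^3 - 7*w - 6) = (w + 1)^2*(w^2 - w - 6) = (w + 1)^2*(w + 2)*(w - 3)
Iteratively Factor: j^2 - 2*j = (j)*(j - 2)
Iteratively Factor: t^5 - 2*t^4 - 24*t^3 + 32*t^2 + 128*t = (t + 4)*(t^4 - 6*t^3 + 32*t) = (t - 4)*(t + 4)*(t^3 - 2*t^2 - 8*t) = (t - 4)^2*(t + 4)*(t^2 + 2*t) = t*(t - 4)^2*(t + 4)*(t + 2)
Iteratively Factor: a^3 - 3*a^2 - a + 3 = (a - 1)*(a^2 - 2*a - 3) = (a - 1)*(a + 1)*(a - 3)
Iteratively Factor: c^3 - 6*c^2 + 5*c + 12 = (c - 3)*(c^2 - 3*c - 4) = (c - 3)*(c + 1)*(c - 4)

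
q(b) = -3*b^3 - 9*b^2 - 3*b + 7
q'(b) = -9*b^2 - 18*b - 3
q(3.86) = -311.21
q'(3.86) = -206.58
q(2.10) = -66.77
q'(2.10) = -80.49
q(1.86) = -49.02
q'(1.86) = -67.62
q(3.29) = -207.12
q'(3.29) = -159.64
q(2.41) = -94.50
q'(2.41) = -98.65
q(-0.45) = 6.80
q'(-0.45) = 3.28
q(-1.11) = 3.34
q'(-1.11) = 5.89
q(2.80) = -137.82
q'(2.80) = -123.96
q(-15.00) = 8152.00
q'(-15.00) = -1758.00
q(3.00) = -164.00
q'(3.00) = -138.00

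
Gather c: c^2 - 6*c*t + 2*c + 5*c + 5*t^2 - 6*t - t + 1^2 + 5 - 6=c^2 + c*(7 - 6*t) + 5*t^2 - 7*t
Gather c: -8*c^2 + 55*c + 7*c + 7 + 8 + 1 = -8*c^2 + 62*c + 16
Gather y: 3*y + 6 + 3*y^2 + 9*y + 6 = 3*y^2 + 12*y + 12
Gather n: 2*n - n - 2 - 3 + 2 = n - 3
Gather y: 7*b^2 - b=7*b^2 - b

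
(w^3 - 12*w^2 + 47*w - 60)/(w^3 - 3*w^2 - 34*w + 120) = (w - 3)/(w + 6)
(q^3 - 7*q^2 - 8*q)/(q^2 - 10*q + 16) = q*(q + 1)/(q - 2)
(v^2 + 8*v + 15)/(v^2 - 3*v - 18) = (v + 5)/(v - 6)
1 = 1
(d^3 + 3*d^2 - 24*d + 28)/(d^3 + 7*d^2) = 1 - 4/d + 4/d^2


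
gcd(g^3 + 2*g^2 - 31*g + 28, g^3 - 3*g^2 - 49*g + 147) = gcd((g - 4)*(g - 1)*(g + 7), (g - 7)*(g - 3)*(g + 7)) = g + 7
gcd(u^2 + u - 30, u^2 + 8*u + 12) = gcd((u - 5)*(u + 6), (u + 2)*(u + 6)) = u + 6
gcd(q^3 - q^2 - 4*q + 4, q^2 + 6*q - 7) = q - 1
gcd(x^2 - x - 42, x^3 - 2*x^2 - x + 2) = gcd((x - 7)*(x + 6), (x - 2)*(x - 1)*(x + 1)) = 1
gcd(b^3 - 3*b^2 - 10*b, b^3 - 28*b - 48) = b + 2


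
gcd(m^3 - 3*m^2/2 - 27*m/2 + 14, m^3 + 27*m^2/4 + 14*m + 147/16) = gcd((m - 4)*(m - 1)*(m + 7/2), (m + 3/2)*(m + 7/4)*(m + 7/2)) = m + 7/2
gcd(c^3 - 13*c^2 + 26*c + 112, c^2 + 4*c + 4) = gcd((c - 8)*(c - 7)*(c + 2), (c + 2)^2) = c + 2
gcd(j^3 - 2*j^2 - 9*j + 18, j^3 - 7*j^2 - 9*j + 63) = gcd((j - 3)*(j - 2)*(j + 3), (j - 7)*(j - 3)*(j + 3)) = j^2 - 9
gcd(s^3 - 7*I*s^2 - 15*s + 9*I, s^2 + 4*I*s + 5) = s - I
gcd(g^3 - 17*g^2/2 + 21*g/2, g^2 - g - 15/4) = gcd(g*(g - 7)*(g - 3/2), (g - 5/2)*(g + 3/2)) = 1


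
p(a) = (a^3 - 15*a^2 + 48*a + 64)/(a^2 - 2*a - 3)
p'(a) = (2 - 2*a)*(a^3 - 15*a^2 + 48*a + 64)/(a^2 - 2*a - 3)^2 + (3*a^2 - 30*a + 48)/(a^2 - 2*a - 3)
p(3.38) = 56.17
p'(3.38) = -172.13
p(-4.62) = -20.90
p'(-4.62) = 0.57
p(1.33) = -26.64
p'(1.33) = -7.96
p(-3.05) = -20.18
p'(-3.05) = 0.32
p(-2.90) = -20.14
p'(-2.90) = 0.28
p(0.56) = -22.69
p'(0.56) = -3.20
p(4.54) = 7.77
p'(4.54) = -9.54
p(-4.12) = -20.63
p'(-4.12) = 0.51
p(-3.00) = -20.17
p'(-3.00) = 0.31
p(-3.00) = -20.17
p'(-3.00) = 0.31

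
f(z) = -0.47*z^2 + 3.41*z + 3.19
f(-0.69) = 0.61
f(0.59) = 5.04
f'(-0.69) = 4.06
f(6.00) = 6.73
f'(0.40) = 3.03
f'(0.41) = 3.02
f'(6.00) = -2.23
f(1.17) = 6.54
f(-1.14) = -1.31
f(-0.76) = 0.33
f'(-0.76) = 4.12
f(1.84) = 7.87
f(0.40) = 4.48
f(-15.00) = -153.71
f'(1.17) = 2.31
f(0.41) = 4.51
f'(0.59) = 2.86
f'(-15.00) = 17.51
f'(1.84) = 1.68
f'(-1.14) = 4.48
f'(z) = 3.41 - 0.94*z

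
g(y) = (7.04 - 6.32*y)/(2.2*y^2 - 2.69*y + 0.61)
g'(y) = (2.69 - 4.4*y)*(7.04 - 6.32*y)/(2.2*y^2 - 2.69*y + 0.61)^2 - 6.32/(2.2*y^2 - 2.69*y + 0.61) = (13.904*y^2 - 30.976*y + 15.0824)/(4.84*y^4 - 11.836*y^3 + 9.9201*y^2 - 3.2818*y + 0.3721)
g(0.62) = -14.72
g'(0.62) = 27.16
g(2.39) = -1.20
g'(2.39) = 0.45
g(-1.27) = 1.99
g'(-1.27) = 1.34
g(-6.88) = 0.41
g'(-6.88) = 0.06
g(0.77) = -13.85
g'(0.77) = -21.34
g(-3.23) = 0.85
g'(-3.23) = 0.25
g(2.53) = -1.13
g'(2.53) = 0.41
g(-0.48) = 4.18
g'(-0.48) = 5.72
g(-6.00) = 0.47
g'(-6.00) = 0.08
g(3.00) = -0.97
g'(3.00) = 0.31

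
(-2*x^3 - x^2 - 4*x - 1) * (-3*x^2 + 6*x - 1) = 6*x^5 - 9*x^4 + 8*x^3 - 20*x^2 - 2*x + 1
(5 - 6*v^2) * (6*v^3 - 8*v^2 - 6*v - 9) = -36*v^5 + 48*v^4 + 66*v^3 + 14*v^2 - 30*v - 45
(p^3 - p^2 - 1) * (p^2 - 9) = p^5 - p^4 - 9*p^3 + 8*p^2 + 9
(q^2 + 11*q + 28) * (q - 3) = q^3 + 8*q^2 - 5*q - 84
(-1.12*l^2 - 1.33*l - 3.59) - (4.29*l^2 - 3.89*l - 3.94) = -5.41*l^2 + 2.56*l + 0.35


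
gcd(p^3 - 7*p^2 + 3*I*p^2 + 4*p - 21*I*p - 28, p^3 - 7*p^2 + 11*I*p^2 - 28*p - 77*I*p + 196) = p^2 + p*(-7 + 4*I) - 28*I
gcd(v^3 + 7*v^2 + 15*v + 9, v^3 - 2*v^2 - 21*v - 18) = v^2 + 4*v + 3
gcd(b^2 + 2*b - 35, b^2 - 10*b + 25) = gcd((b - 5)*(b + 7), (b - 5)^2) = b - 5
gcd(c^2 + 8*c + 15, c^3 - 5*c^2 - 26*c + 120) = c + 5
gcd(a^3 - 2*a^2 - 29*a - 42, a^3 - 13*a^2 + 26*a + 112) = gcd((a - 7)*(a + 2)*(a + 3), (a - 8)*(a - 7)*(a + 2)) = a^2 - 5*a - 14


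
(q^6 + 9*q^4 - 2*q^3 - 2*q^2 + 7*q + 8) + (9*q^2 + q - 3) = q^6 + 9*q^4 - 2*q^3 + 7*q^2 + 8*q + 5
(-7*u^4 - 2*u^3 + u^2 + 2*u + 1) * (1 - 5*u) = 35*u^5 + 3*u^4 - 7*u^3 - 9*u^2 - 3*u + 1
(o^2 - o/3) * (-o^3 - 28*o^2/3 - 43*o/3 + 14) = -o^5 - 9*o^4 - 101*o^3/9 + 169*o^2/9 - 14*o/3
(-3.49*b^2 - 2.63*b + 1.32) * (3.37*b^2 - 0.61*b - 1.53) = -11.7613*b^4 - 6.7342*b^3 + 11.3924*b^2 + 3.2187*b - 2.0196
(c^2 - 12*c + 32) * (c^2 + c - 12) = c^4 - 11*c^3 + 8*c^2 + 176*c - 384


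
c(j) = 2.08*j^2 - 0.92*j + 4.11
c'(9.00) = 36.52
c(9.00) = 164.31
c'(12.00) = 49.00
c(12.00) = 292.59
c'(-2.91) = -13.03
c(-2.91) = 24.40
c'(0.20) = -0.09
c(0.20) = 4.01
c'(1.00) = 3.24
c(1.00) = 5.27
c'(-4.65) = -20.26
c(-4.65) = 53.36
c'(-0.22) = -1.84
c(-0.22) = 4.41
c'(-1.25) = -6.12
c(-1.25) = 8.51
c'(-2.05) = -9.45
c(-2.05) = 14.74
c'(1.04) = 3.41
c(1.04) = 5.40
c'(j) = 4.16*j - 0.92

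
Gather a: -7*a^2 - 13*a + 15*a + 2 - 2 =-7*a^2 + 2*a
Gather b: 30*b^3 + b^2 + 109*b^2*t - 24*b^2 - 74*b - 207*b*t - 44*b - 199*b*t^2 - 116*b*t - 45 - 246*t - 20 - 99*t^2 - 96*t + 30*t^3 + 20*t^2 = 30*b^3 + b^2*(109*t - 23) + b*(-199*t^2 - 323*t - 118) + 30*t^3 - 79*t^2 - 342*t - 65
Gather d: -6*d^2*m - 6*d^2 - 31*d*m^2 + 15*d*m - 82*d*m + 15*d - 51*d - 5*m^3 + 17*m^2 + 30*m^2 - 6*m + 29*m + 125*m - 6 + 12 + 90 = d^2*(-6*m - 6) + d*(-31*m^2 - 67*m - 36) - 5*m^3 + 47*m^2 + 148*m + 96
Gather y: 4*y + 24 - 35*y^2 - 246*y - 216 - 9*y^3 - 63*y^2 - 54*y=-9*y^3 - 98*y^2 - 296*y - 192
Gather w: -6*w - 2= -6*w - 2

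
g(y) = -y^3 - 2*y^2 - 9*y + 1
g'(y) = -3*y^2 - 4*y - 9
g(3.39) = -91.45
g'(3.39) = -57.04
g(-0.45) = 4.74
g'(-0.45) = -7.81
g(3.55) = -100.89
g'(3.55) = -61.01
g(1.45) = -19.30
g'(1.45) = -21.11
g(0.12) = -0.11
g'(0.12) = -9.52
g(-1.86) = 17.26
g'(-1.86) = -11.94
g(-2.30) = 23.29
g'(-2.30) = -15.67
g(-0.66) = 6.36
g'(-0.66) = -7.67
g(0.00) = 1.00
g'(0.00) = -9.00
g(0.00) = 1.00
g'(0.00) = -9.00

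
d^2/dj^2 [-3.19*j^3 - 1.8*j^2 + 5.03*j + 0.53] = -19.14*j - 3.6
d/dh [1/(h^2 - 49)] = -2*h/(h^2 - 49)^2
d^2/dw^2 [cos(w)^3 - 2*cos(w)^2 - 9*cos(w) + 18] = 33*cos(w)/4 + 4*cos(2*w) - 9*cos(3*w)/4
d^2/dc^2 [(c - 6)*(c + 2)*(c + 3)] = 6*c - 2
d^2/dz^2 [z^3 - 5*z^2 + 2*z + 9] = 6*z - 10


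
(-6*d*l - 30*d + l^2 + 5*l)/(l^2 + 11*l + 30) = (-6*d + l)/(l + 6)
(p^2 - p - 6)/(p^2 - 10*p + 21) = (p + 2)/(p - 7)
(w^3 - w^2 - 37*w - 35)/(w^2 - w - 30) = (w^2 - 6*w - 7)/(w - 6)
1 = 1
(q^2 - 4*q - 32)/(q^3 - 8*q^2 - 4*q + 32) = (q + 4)/(q^2 - 4)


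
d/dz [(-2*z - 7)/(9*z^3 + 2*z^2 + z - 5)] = (-18*z^3 - 4*z^2 - 2*z + (2*z + 7)*(27*z^2 + 4*z + 1) + 10)/(9*z^3 + 2*z^2 + z - 5)^2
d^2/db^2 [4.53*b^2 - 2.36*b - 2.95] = 9.06000000000000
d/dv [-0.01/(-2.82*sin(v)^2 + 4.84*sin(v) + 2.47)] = (0.0484 - 0.0564*sin(v))*cos(v)/(-2.82*sin(v)^2 + 4.84*sin(v) + 2.47)^2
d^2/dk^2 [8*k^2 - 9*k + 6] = 16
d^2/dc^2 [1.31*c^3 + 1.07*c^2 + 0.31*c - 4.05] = 7.86*c + 2.14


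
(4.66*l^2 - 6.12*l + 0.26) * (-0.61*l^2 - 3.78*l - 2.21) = -2.8426*l^4 - 13.8816*l^3 + 12.6764*l^2 + 12.5424*l - 0.5746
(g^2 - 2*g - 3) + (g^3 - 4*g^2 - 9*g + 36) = g^3 - 3*g^2 - 11*g + 33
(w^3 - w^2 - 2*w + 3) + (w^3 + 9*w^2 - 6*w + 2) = 2*w^3 + 8*w^2 - 8*w + 5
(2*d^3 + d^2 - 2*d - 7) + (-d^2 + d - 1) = 2*d^3 - d - 8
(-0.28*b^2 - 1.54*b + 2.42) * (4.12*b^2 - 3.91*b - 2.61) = -1.1536*b^4 - 5.25*b^3 + 16.7226*b^2 - 5.4428*b - 6.3162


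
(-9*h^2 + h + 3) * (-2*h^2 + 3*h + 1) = 18*h^4 - 29*h^3 - 12*h^2 + 10*h + 3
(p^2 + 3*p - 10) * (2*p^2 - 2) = 2*p^4 + 6*p^3 - 22*p^2 - 6*p + 20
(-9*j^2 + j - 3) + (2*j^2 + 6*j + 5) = -7*j^2 + 7*j + 2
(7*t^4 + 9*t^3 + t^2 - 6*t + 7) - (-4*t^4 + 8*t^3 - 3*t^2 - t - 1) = 11*t^4 + t^3 + 4*t^2 - 5*t + 8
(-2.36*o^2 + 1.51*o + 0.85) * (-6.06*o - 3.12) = 14.3016*o^3 - 1.7874*o^2 - 9.8622*o - 2.652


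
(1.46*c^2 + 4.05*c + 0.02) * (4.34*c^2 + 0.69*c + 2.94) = 6.3364*c^4 + 18.5844*c^3 + 7.1737*c^2 + 11.9208*c + 0.0588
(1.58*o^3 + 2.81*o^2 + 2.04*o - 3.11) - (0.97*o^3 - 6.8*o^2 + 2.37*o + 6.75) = 0.61*o^3 + 9.61*o^2 - 0.33*o - 9.86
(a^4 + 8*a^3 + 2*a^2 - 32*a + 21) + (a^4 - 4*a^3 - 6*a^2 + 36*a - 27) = 2*a^4 + 4*a^3 - 4*a^2 + 4*a - 6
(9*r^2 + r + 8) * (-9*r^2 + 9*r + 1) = -81*r^4 + 72*r^3 - 54*r^2 + 73*r + 8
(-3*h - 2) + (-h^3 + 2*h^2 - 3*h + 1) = -h^3 + 2*h^2 - 6*h - 1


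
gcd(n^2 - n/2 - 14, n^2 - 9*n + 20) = n - 4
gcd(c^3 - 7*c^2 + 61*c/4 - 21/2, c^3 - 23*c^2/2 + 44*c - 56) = c - 7/2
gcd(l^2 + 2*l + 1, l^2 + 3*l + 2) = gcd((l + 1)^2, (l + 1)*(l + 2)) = l + 1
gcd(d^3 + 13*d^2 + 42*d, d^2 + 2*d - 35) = d + 7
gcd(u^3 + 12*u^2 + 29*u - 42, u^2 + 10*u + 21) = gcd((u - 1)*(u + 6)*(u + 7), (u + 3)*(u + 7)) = u + 7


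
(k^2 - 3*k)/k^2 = (k - 3)/k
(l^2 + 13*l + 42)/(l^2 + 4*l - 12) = (l + 7)/(l - 2)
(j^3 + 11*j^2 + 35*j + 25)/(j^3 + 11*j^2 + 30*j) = (j^2 + 6*j + 5)/(j*(j + 6))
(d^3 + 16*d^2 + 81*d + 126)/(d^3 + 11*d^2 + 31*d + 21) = (d + 6)/(d + 1)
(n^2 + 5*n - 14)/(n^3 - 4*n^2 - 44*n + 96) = (n + 7)/(n^2 - 2*n - 48)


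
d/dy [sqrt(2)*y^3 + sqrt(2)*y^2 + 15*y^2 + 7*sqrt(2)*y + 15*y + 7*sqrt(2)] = 3*sqrt(2)*y^2 + 2*sqrt(2)*y + 30*y + 7*sqrt(2) + 15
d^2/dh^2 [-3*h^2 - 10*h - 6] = -6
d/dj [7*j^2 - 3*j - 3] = 14*j - 3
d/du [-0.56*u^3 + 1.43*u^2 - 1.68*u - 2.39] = -1.68*u^2 + 2.86*u - 1.68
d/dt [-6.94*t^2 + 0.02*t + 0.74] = 0.02 - 13.88*t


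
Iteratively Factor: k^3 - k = (k + 1)*(k^2 - k) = k*(k + 1)*(k - 1)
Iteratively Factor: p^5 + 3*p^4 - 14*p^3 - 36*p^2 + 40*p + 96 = (p - 3)*(p^4 + 6*p^3 + 4*p^2 - 24*p - 32) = (p - 3)*(p + 4)*(p^3 + 2*p^2 - 4*p - 8) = (p - 3)*(p - 2)*(p + 4)*(p^2 + 4*p + 4) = (p - 3)*(p - 2)*(p + 2)*(p + 4)*(p + 2)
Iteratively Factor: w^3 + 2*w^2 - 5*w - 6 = (w - 2)*(w^2 + 4*w + 3) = (w - 2)*(w + 3)*(w + 1)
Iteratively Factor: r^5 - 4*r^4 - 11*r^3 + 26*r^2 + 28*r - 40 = (r + 2)*(r^4 - 6*r^3 + r^2 + 24*r - 20) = (r + 2)^2*(r^3 - 8*r^2 + 17*r - 10) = (r - 5)*(r + 2)^2*(r^2 - 3*r + 2) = (r - 5)*(r - 2)*(r + 2)^2*(r - 1)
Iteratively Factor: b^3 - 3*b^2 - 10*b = (b + 2)*(b^2 - 5*b) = b*(b + 2)*(b - 5)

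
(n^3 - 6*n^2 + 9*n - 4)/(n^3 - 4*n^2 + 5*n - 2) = (n - 4)/(n - 2)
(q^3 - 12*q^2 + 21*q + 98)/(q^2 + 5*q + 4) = (q^3 - 12*q^2 + 21*q + 98)/(q^2 + 5*q + 4)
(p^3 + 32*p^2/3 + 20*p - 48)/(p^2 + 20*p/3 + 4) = (3*p^2 + 14*p - 24)/(3*p + 2)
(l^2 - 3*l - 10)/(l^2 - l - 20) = (l + 2)/(l + 4)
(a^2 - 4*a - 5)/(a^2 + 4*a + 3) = (a - 5)/(a + 3)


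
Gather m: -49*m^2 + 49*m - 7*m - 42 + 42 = -49*m^2 + 42*m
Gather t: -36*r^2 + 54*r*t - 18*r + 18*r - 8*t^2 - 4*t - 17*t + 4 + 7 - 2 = -36*r^2 - 8*t^2 + t*(54*r - 21) + 9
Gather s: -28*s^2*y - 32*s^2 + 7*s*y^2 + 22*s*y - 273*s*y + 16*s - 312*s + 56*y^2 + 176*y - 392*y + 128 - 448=s^2*(-28*y - 32) + s*(7*y^2 - 251*y - 296) + 56*y^2 - 216*y - 320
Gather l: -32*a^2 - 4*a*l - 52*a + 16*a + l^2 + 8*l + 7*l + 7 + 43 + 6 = -32*a^2 - 36*a + l^2 + l*(15 - 4*a) + 56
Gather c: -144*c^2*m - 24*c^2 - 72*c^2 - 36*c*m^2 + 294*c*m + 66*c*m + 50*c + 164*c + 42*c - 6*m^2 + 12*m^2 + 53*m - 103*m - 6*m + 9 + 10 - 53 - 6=c^2*(-144*m - 96) + c*(-36*m^2 + 360*m + 256) + 6*m^2 - 56*m - 40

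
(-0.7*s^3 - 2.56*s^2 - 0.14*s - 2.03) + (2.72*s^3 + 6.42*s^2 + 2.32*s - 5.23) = 2.02*s^3 + 3.86*s^2 + 2.18*s - 7.26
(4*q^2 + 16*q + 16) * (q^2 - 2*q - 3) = 4*q^4 + 8*q^3 - 28*q^2 - 80*q - 48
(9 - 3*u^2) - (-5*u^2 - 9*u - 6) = 2*u^2 + 9*u + 15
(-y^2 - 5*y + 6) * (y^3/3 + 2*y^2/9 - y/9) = -y^5/3 - 17*y^4/9 + y^3 + 17*y^2/9 - 2*y/3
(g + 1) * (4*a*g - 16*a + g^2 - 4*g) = 4*a*g^2 - 12*a*g - 16*a + g^3 - 3*g^2 - 4*g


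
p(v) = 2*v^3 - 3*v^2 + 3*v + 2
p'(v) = 6*v^2 - 6*v + 3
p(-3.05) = -91.80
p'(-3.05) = 77.12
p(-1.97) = -30.84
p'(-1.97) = 38.11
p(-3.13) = -98.11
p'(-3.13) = 80.56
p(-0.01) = 1.97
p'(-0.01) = 3.06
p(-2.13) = -37.33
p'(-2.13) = 43.00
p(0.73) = 3.37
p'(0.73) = 1.82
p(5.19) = 216.36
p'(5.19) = 133.48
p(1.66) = 7.86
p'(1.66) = 9.57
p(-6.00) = -556.00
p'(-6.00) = 255.00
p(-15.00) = -7468.00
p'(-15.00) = 1443.00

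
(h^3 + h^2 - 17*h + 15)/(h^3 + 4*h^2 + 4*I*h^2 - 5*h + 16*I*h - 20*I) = (h - 3)/(h + 4*I)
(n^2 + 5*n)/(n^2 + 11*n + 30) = n/(n + 6)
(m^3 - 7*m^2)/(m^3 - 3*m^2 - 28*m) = m/(m + 4)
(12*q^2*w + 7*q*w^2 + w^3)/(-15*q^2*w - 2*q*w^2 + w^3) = (-4*q - w)/(5*q - w)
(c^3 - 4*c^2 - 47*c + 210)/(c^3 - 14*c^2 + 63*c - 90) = (c + 7)/(c - 3)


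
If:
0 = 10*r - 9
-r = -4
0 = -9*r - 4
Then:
No Solution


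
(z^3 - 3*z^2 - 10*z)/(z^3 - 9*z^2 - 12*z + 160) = z*(z + 2)/(z^2 - 4*z - 32)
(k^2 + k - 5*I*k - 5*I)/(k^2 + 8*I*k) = (k^2 + k - 5*I*k - 5*I)/(k*(k + 8*I))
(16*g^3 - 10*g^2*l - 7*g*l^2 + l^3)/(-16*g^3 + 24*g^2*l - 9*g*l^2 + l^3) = (-16*g^2 - 6*g*l + l^2)/(16*g^2 - 8*g*l + l^2)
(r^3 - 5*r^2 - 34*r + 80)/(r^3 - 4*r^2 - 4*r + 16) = (r^2 - 3*r - 40)/(r^2 - 2*r - 8)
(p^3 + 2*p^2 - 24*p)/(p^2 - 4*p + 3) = p*(p^2 + 2*p - 24)/(p^2 - 4*p + 3)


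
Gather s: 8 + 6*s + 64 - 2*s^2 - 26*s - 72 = -2*s^2 - 20*s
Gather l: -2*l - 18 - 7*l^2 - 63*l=-7*l^2 - 65*l - 18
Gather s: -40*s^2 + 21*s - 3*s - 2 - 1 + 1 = -40*s^2 + 18*s - 2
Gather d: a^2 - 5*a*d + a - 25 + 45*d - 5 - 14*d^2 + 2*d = a^2 + a - 14*d^2 + d*(47 - 5*a) - 30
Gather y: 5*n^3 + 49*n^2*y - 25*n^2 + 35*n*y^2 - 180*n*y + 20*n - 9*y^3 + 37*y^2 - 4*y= 5*n^3 - 25*n^2 + 20*n - 9*y^3 + y^2*(35*n + 37) + y*(49*n^2 - 180*n - 4)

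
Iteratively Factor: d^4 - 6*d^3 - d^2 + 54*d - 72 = (d - 4)*(d^3 - 2*d^2 - 9*d + 18) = (d - 4)*(d + 3)*(d^2 - 5*d + 6) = (d - 4)*(d - 2)*(d + 3)*(d - 3)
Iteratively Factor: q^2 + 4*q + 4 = (q + 2)*(q + 2)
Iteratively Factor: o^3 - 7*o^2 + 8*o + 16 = (o - 4)*(o^2 - 3*o - 4) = (o - 4)*(o + 1)*(o - 4)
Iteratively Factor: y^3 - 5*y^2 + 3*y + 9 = (y + 1)*(y^2 - 6*y + 9) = (y - 3)*(y + 1)*(y - 3)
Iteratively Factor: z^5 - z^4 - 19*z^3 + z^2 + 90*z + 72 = (z - 4)*(z^4 + 3*z^3 - 7*z^2 - 27*z - 18) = (z - 4)*(z + 1)*(z^3 + 2*z^2 - 9*z - 18) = (z - 4)*(z + 1)*(z + 2)*(z^2 - 9) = (z - 4)*(z - 3)*(z + 1)*(z + 2)*(z + 3)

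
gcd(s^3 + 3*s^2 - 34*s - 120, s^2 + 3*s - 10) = s + 5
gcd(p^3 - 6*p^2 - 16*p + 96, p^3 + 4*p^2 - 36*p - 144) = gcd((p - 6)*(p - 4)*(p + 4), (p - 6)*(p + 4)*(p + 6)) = p^2 - 2*p - 24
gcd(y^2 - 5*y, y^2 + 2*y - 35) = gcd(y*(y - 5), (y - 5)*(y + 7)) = y - 5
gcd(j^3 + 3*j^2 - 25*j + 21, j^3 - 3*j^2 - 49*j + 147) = j^2 + 4*j - 21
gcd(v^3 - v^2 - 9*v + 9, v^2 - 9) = v^2 - 9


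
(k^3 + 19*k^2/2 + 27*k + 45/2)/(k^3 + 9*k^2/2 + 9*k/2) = (k + 5)/k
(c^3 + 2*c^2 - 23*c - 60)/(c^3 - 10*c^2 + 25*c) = (c^2 + 7*c + 12)/(c*(c - 5))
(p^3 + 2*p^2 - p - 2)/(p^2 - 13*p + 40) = (p^3 + 2*p^2 - p - 2)/(p^2 - 13*p + 40)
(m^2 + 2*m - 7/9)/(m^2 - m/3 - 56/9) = (3*m - 1)/(3*m - 8)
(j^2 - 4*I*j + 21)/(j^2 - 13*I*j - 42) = (j + 3*I)/(j - 6*I)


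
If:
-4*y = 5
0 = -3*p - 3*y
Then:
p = 5/4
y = -5/4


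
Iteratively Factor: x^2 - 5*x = (x - 5)*(x)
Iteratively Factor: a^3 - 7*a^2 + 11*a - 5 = (a - 1)*(a^2 - 6*a + 5) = (a - 1)^2*(a - 5)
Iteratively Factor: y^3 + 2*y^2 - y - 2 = (y + 1)*(y^2 + y - 2) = (y + 1)*(y + 2)*(y - 1)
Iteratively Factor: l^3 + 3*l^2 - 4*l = (l + 4)*(l^2 - l) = (l - 1)*(l + 4)*(l)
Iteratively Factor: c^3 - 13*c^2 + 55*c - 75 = (c - 3)*(c^2 - 10*c + 25) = (c - 5)*(c - 3)*(c - 5)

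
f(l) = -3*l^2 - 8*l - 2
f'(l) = -6*l - 8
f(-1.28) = 3.32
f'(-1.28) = -0.32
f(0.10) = -2.83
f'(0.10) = -8.60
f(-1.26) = 3.32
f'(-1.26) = -0.44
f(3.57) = -68.79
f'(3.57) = -29.42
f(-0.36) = 0.49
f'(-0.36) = -5.84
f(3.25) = -59.69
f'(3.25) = -27.50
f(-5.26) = -42.92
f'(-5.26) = 23.56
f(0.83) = -10.71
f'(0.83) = -12.98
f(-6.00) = -62.00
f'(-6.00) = 28.00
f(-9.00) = -173.00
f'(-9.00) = 46.00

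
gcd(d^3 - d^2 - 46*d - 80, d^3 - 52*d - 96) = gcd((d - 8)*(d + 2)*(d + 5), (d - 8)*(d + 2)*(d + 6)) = d^2 - 6*d - 16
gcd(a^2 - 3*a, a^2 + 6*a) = a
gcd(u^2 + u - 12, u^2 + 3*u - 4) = u + 4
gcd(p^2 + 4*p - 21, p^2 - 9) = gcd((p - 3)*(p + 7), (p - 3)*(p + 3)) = p - 3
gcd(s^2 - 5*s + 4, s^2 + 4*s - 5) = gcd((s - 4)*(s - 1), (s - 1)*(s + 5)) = s - 1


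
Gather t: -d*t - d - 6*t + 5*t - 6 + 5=-d + t*(-d - 1) - 1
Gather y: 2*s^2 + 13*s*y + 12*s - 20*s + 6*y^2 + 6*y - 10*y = 2*s^2 - 8*s + 6*y^2 + y*(13*s - 4)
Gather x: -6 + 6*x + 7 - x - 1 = 5*x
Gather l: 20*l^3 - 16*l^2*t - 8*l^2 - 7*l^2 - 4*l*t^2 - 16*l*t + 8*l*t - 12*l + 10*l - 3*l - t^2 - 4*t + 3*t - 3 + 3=20*l^3 + l^2*(-16*t - 15) + l*(-4*t^2 - 8*t - 5) - t^2 - t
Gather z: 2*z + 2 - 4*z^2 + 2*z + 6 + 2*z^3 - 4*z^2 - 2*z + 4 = 2*z^3 - 8*z^2 + 2*z + 12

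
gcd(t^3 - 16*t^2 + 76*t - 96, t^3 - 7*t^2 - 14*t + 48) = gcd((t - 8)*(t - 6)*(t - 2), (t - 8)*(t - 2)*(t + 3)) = t^2 - 10*t + 16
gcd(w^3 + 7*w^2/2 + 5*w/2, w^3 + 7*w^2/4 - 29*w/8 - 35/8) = w^2 + 7*w/2 + 5/2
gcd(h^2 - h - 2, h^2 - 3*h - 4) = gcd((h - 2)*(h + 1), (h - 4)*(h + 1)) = h + 1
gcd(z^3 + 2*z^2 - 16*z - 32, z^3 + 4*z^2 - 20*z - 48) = z^2 - 2*z - 8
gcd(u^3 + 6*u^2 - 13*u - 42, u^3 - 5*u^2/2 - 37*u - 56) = u + 2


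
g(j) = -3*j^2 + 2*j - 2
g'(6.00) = -34.00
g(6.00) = -98.00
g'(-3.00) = 20.00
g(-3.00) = -35.00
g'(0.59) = -1.54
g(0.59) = -1.86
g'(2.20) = -11.20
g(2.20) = -12.12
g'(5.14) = -28.84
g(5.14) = -70.98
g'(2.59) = -13.54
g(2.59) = -16.94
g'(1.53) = -7.18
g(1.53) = -5.96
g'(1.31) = -5.86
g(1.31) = -4.53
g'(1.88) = -9.28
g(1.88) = -8.84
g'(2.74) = -14.44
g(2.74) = -19.04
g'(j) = 2 - 6*j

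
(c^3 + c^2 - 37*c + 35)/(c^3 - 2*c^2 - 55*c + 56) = (c - 5)/(c - 8)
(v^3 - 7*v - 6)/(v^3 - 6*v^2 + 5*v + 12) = (v + 2)/(v - 4)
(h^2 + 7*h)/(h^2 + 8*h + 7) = h/(h + 1)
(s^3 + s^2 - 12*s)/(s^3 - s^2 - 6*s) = (s + 4)/(s + 2)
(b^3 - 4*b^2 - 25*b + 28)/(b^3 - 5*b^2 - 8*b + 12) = (b^2 - 3*b - 28)/(b^2 - 4*b - 12)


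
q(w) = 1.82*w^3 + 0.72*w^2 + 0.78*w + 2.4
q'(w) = 5.46*w^2 + 1.44*w + 0.78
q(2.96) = 58.22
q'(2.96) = 52.88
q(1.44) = 10.45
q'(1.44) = 14.18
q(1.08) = 6.37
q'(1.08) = 8.70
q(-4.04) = -109.01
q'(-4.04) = 84.08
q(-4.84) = -190.86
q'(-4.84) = 121.71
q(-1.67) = -5.37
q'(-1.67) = 13.60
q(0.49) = 3.17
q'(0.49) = 2.80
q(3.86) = 120.81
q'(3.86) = 87.69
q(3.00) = 60.36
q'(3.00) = 54.24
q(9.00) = 1394.52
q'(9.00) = 456.00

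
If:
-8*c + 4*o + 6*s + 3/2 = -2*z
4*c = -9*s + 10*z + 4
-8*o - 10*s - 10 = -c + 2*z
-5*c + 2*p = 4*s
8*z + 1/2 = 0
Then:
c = -459/1144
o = -9043/4576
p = 237/2288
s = 633/1144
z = -1/16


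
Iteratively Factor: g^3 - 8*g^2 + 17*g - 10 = (g - 1)*(g^2 - 7*g + 10) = (g - 5)*(g - 1)*(g - 2)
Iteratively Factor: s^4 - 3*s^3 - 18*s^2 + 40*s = (s - 5)*(s^3 + 2*s^2 - 8*s) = (s - 5)*(s - 2)*(s^2 + 4*s) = (s - 5)*(s - 2)*(s + 4)*(s)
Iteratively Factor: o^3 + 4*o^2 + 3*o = (o + 1)*(o^2 + 3*o) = (o + 1)*(o + 3)*(o)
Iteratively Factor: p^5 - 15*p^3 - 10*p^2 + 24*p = (p - 1)*(p^4 + p^3 - 14*p^2 - 24*p) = (p - 1)*(p + 3)*(p^3 - 2*p^2 - 8*p) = (p - 4)*(p - 1)*(p + 3)*(p^2 + 2*p) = p*(p - 4)*(p - 1)*(p + 3)*(p + 2)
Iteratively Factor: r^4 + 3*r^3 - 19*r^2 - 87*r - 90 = (r + 3)*(r^3 - 19*r - 30) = (r + 2)*(r + 3)*(r^2 - 2*r - 15) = (r - 5)*(r + 2)*(r + 3)*(r + 3)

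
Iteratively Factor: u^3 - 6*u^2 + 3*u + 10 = (u - 2)*(u^2 - 4*u - 5) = (u - 5)*(u - 2)*(u + 1)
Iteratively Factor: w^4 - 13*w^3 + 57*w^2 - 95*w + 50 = (w - 2)*(w^3 - 11*w^2 + 35*w - 25) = (w - 2)*(w - 1)*(w^2 - 10*w + 25) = (w - 5)*(w - 2)*(w - 1)*(w - 5)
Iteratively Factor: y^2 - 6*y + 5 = (y - 5)*(y - 1)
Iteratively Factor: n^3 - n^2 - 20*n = (n)*(n^2 - n - 20) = n*(n - 5)*(n + 4)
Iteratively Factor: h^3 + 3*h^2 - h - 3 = (h - 1)*(h^2 + 4*h + 3) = (h - 1)*(h + 3)*(h + 1)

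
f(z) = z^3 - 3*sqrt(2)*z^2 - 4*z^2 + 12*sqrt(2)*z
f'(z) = 3*z^2 - 6*sqrt(2)*z - 8*z + 12*sqrt(2)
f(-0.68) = -15.67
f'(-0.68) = 29.57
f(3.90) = 0.13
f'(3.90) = -1.69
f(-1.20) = -33.96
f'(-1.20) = 41.07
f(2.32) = 7.49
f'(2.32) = -5.13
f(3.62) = 0.86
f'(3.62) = -3.39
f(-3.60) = -214.57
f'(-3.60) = 115.20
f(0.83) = 8.98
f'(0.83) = 5.35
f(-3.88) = -248.34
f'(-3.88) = 126.10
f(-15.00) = -5484.15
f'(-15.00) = 939.25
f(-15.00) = -5484.15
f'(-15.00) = 939.25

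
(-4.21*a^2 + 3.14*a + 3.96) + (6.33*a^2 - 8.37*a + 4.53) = 2.12*a^2 - 5.23*a + 8.49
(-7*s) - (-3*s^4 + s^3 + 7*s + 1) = 3*s^4 - s^3 - 14*s - 1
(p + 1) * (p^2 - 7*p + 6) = p^3 - 6*p^2 - p + 6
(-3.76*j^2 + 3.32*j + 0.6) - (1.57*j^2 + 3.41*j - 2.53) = -5.33*j^2 - 0.0900000000000003*j + 3.13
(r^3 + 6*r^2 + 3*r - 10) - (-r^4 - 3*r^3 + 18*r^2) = r^4 + 4*r^3 - 12*r^2 + 3*r - 10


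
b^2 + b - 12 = (b - 3)*(b + 4)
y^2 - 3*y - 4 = (y - 4)*(y + 1)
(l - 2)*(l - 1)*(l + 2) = l^3 - l^2 - 4*l + 4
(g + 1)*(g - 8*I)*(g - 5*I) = g^3 + g^2 - 13*I*g^2 - 40*g - 13*I*g - 40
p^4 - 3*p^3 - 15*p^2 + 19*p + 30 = (p - 5)*(p - 2)*(p + 1)*(p + 3)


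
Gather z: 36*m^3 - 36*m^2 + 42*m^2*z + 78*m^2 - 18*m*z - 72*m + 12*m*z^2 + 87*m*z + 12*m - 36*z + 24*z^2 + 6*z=36*m^3 + 42*m^2 - 60*m + z^2*(12*m + 24) + z*(42*m^2 + 69*m - 30)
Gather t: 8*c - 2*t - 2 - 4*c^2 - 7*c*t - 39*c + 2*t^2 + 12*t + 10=-4*c^2 - 31*c + 2*t^2 + t*(10 - 7*c) + 8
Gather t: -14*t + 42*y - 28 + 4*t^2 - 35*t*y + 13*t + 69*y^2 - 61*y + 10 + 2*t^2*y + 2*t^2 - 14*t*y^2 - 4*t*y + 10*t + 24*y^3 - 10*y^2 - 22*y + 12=t^2*(2*y + 6) + t*(-14*y^2 - 39*y + 9) + 24*y^3 + 59*y^2 - 41*y - 6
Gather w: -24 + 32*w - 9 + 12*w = 44*w - 33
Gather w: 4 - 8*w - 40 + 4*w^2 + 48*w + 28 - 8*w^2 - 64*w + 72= -4*w^2 - 24*w + 64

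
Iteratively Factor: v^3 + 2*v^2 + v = (v + 1)*(v^2 + v) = (v + 1)^2*(v)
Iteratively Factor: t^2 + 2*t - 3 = (t - 1)*(t + 3)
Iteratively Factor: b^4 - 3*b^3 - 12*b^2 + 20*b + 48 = (b + 2)*(b^3 - 5*b^2 - 2*b + 24) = (b + 2)^2*(b^2 - 7*b + 12) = (b - 4)*(b + 2)^2*(b - 3)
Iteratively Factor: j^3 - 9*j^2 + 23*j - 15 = (j - 5)*(j^2 - 4*j + 3) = (j - 5)*(j - 1)*(j - 3)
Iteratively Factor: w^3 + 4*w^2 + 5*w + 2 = (w + 1)*(w^2 + 3*w + 2) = (w + 1)^2*(w + 2)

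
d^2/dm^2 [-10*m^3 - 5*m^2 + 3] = -60*m - 10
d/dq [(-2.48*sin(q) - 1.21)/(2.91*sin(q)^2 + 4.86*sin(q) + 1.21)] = (7.2168*sin(q)^2 + 7.0422*sin(q) + 2.8798)*cos(q)/(8.4681*sin(q)^4 + 28.2852*sin(q)^3 + 30.6618*sin(q)^2 + 11.7612*sin(q) + 1.4641)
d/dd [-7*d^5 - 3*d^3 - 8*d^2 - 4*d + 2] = -35*d^4 - 9*d^2 - 16*d - 4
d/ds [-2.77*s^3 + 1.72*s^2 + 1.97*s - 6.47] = -8.31*s^2 + 3.44*s + 1.97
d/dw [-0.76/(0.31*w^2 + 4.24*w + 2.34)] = (0.4712*w + 3.2224)/(0.31*w^2 + 4.24*w + 2.34)^2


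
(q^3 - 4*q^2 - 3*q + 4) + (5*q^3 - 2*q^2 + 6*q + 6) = 6*q^3 - 6*q^2 + 3*q + 10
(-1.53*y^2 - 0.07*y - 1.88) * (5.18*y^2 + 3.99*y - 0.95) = -7.9254*y^4 - 6.4673*y^3 - 8.5642*y^2 - 7.4347*y + 1.786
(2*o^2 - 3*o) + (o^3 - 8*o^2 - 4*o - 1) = o^3 - 6*o^2 - 7*o - 1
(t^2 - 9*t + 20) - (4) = t^2 - 9*t + 16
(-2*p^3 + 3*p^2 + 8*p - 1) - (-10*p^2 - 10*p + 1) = -2*p^3 + 13*p^2 + 18*p - 2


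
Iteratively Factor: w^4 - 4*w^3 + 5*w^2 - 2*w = (w - 1)*(w^3 - 3*w^2 + 2*w) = (w - 1)^2*(w^2 - 2*w) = w*(w - 1)^2*(w - 2)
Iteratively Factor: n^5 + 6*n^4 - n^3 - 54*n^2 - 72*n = (n + 2)*(n^4 + 4*n^3 - 9*n^2 - 36*n) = (n + 2)*(n + 3)*(n^3 + n^2 - 12*n) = (n + 2)*(n + 3)*(n + 4)*(n^2 - 3*n) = n*(n + 2)*(n + 3)*(n + 4)*(n - 3)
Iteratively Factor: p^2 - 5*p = (p)*(p - 5)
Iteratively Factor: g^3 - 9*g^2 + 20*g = (g)*(g^2 - 9*g + 20) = g*(g - 5)*(g - 4)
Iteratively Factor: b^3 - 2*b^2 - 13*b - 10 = (b - 5)*(b^2 + 3*b + 2) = (b - 5)*(b + 1)*(b + 2)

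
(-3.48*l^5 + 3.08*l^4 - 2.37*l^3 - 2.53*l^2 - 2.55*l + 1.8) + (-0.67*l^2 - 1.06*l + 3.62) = -3.48*l^5 + 3.08*l^4 - 2.37*l^3 - 3.2*l^2 - 3.61*l + 5.42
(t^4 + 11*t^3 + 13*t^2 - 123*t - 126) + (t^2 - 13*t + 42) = t^4 + 11*t^3 + 14*t^2 - 136*t - 84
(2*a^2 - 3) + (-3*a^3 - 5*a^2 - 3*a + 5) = -3*a^3 - 3*a^2 - 3*a + 2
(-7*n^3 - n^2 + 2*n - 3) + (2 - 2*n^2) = -7*n^3 - 3*n^2 + 2*n - 1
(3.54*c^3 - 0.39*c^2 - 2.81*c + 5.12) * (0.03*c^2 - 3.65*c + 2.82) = 0.1062*c^5 - 12.9327*c^4 + 11.322*c^3 + 9.3103*c^2 - 26.6122*c + 14.4384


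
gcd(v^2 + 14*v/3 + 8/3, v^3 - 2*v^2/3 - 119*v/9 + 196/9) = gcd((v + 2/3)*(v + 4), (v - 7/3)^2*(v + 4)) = v + 4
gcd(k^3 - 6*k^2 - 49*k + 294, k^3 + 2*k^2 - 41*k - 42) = k^2 + k - 42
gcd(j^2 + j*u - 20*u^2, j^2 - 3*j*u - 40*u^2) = j + 5*u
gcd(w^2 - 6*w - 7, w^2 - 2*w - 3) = w + 1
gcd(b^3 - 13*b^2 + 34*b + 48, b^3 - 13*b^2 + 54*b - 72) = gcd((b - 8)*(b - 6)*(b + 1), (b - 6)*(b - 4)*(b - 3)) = b - 6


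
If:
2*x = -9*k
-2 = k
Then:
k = -2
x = 9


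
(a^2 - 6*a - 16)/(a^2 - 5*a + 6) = (a^2 - 6*a - 16)/(a^2 - 5*a + 6)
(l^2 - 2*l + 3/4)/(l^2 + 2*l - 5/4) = (2*l - 3)/(2*l + 5)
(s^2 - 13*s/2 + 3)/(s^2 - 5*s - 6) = (s - 1/2)/(s + 1)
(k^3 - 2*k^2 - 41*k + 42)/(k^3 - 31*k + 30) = (k - 7)/(k - 5)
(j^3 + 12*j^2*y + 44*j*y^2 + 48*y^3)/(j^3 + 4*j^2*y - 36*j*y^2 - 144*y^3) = (-j - 2*y)/(-j + 6*y)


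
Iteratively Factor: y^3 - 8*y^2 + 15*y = (y - 3)*(y^2 - 5*y) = y*(y - 3)*(y - 5)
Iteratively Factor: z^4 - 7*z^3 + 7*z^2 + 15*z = (z - 5)*(z^3 - 2*z^2 - 3*z) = (z - 5)*(z + 1)*(z^2 - 3*z) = (z - 5)*(z - 3)*(z + 1)*(z)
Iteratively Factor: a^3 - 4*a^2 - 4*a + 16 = (a - 2)*(a^2 - 2*a - 8) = (a - 4)*(a - 2)*(a + 2)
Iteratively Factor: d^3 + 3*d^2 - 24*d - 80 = (d + 4)*(d^2 - d - 20) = (d - 5)*(d + 4)*(d + 4)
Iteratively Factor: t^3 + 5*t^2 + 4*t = (t)*(t^2 + 5*t + 4) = t*(t + 1)*(t + 4)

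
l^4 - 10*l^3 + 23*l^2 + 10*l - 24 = (l - 6)*(l - 4)*(l - 1)*(l + 1)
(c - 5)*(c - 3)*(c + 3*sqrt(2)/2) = c^3 - 8*c^2 + 3*sqrt(2)*c^2/2 - 12*sqrt(2)*c + 15*c + 45*sqrt(2)/2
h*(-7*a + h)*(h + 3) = -7*a*h^2 - 21*a*h + h^3 + 3*h^2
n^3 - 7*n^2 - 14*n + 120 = (n - 6)*(n - 5)*(n + 4)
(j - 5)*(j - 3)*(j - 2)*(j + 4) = j^4 - 6*j^3 - 9*j^2 + 94*j - 120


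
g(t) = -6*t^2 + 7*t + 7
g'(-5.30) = 70.60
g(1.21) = 6.69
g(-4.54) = -148.45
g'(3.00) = -29.00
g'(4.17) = -43.04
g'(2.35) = -21.20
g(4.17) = -68.14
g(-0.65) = -0.08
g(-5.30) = -198.64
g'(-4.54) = 61.48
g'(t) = 7 - 12*t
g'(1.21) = -7.52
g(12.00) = -773.00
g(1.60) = 2.84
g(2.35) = -9.69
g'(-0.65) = 14.80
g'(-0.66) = 14.92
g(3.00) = -26.00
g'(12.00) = -137.00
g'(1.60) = -12.20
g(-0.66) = -0.23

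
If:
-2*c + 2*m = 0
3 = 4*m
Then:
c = 3/4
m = 3/4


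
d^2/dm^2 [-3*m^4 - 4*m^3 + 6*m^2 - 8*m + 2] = -36*m^2 - 24*m + 12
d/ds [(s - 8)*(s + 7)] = 2*s - 1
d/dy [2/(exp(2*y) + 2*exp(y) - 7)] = -4*(exp(y) + 1)*exp(y)/(exp(2*y) + 2*exp(y) - 7)^2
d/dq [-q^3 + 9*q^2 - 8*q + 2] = -3*q^2 + 18*q - 8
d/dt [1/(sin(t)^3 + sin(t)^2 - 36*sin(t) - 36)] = (-3*sin(t)^2 - 2*sin(t) + 36)*cos(t)/(sin(t)^3 + sin(t)^2 - 36*sin(t) - 36)^2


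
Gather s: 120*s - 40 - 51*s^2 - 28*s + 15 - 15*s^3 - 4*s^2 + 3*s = -15*s^3 - 55*s^2 + 95*s - 25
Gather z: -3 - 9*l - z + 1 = -9*l - z - 2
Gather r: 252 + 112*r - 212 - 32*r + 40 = 80*r + 80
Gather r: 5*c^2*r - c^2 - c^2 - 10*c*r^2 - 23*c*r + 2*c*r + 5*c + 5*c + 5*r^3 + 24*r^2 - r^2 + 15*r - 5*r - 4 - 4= -2*c^2 + 10*c + 5*r^3 + r^2*(23 - 10*c) + r*(5*c^2 - 21*c + 10) - 8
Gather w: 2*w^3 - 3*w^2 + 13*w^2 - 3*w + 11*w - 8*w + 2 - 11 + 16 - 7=2*w^3 + 10*w^2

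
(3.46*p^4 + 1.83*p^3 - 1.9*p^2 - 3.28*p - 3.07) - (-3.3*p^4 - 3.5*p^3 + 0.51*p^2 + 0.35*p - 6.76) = 6.76*p^4 + 5.33*p^3 - 2.41*p^2 - 3.63*p + 3.69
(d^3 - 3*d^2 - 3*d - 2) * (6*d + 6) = 6*d^4 - 12*d^3 - 36*d^2 - 30*d - 12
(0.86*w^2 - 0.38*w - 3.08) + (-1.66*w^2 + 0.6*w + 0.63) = -0.8*w^2 + 0.22*w - 2.45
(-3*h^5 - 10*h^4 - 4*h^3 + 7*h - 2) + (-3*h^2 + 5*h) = -3*h^5 - 10*h^4 - 4*h^3 - 3*h^2 + 12*h - 2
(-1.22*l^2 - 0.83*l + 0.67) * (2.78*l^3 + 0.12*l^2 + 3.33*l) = -3.3916*l^5 - 2.4538*l^4 - 2.2996*l^3 - 2.6835*l^2 + 2.2311*l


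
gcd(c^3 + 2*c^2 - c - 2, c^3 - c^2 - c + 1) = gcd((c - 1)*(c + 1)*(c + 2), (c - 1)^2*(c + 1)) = c^2 - 1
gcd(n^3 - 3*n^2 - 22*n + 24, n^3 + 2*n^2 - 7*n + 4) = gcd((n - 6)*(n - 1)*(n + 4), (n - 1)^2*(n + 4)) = n^2 + 3*n - 4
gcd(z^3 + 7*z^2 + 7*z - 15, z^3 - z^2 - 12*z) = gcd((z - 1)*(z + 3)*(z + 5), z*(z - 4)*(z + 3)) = z + 3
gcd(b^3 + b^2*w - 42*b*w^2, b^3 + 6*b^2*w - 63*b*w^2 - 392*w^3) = b + 7*w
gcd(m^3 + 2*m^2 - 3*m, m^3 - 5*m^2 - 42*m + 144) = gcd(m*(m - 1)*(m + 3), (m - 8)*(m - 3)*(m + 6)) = 1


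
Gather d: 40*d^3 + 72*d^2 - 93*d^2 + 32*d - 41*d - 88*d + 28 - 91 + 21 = 40*d^3 - 21*d^2 - 97*d - 42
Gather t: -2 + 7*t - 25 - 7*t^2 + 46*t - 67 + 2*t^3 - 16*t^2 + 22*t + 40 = 2*t^3 - 23*t^2 + 75*t - 54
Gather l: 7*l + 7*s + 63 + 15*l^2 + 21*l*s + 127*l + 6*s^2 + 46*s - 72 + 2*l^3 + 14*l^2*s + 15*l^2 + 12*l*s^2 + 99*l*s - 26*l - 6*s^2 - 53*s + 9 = 2*l^3 + l^2*(14*s + 30) + l*(12*s^2 + 120*s + 108)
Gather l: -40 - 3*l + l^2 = l^2 - 3*l - 40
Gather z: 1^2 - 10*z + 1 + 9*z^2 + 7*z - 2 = 9*z^2 - 3*z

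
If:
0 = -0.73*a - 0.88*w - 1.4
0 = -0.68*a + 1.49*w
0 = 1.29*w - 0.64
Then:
No Solution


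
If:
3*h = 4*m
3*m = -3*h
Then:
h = 0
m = 0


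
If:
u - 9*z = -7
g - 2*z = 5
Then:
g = 2*z + 5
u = 9*z - 7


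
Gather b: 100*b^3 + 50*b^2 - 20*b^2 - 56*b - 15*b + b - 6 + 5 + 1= 100*b^3 + 30*b^2 - 70*b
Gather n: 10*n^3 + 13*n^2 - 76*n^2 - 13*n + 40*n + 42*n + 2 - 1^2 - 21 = 10*n^3 - 63*n^2 + 69*n - 20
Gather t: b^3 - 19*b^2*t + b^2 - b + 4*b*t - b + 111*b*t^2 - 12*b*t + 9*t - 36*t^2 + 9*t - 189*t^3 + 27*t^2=b^3 + b^2 - 2*b - 189*t^3 + t^2*(111*b - 9) + t*(-19*b^2 - 8*b + 18)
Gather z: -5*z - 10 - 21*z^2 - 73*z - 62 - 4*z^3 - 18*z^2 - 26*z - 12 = -4*z^3 - 39*z^2 - 104*z - 84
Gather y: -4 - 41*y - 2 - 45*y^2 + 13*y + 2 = -45*y^2 - 28*y - 4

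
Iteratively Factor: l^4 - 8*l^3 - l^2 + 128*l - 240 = (l - 5)*(l^3 - 3*l^2 - 16*l + 48) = (l - 5)*(l - 4)*(l^2 + l - 12) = (l - 5)*(l - 4)*(l + 4)*(l - 3)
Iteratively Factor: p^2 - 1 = (p + 1)*(p - 1)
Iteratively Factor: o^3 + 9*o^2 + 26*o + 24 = (o + 2)*(o^2 + 7*o + 12) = (o + 2)*(o + 3)*(o + 4)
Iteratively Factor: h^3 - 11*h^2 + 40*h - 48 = (h - 4)*(h^2 - 7*h + 12) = (h - 4)^2*(h - 3)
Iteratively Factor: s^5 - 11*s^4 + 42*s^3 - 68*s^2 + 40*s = (s - 2)*(s^4 - 9*s^3 + 24*s^2 - 20*s) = s*(s - 2)*(s^3 - 9*s^2 + 24*s - 20) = s*(s - 2)^2*(s^2 - 7*s + 10) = s*(s - 5)*(s - 2)^2*(s - 2)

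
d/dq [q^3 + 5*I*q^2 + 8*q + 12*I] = 3*q^2 + 10*I*q + 8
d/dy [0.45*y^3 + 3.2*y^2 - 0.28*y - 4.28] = 1.35*y^2 + 6.4*y - 0.28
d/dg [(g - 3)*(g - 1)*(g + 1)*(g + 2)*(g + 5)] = 5*g^4 + 16*g^3 - 36*g^2 - 68*g + 11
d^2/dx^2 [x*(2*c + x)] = 2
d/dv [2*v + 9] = 2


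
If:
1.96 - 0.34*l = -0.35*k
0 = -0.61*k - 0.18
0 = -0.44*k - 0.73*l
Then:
No Solution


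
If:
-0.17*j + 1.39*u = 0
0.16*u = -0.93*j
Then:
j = 0.00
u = 0.00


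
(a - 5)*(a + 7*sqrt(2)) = a^2 - 5*a + 7*sqrt(2)*a - 35*sqrt(2)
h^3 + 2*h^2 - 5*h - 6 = (h - 2)*(h + 1)*(h + 3)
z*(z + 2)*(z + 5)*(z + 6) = z^4 + 13*z^3 + 52*z^2 + 60*z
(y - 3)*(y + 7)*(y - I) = y^3 + 4*y^2 - I*y^2 - 21*y - 4*I*y + 21*I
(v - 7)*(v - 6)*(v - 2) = v^3 - 15*v^2 + 68*v - 84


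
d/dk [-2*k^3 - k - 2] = -6*k^2 - 1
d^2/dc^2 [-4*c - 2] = 0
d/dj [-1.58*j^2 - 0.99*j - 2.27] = -3.16*j - 0.99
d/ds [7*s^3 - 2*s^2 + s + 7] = 21*s^2 - 4*s + 1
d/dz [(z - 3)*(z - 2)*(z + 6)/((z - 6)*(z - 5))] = (z^4 - 22*z^3 + 103*z^2 - 12*z - 324)/(z^4 - 22*z^3 + 181*z^2 - 660*z + 900)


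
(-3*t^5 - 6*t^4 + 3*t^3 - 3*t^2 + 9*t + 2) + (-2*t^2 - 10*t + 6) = -3*t^5 - 6*t^4 + 3*t^3 - 5*t^2 - t + 8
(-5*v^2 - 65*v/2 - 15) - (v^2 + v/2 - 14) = -6*v^2 - 33*v - 1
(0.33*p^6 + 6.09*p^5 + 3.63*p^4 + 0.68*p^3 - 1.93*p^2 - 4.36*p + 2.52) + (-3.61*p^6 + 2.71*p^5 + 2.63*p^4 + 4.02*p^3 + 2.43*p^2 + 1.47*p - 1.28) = -3.28*p^6 + 8.8*p^5 + 6.26*p^4 + 4.7*p^3 + 0.5*p^2 - 2.89*p + 1.24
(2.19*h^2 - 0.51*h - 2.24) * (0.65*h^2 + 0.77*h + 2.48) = 1.4235*h^4 + 1.3548*h^3 + 3.5825*h^2 - 2.9896*h - 5.5552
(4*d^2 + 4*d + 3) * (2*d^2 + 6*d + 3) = 8*d^4 + 32*d^3 + 42*d^2 + 30*d + 9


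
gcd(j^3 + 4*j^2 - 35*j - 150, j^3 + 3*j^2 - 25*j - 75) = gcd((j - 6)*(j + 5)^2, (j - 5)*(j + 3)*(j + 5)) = j + 5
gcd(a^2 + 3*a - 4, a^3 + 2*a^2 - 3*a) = a - 1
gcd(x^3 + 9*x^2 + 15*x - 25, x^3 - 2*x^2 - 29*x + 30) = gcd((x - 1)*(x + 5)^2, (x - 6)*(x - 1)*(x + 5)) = x^2 + 4*x - 5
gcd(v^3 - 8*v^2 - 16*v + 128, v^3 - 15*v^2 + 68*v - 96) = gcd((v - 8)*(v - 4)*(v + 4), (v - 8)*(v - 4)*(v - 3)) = v^2 - 12*v + 32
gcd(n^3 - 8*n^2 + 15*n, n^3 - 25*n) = n^2 - 5*n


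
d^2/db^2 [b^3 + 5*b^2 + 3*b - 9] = 6*b + 10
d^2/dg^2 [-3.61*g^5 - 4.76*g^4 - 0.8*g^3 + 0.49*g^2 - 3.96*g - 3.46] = -72.2*g^3 - 57.12*g^2 - 4.8*g + 0.98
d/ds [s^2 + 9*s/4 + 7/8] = 2*s + 9/4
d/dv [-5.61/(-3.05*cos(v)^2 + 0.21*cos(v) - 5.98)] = (34.221*cos(v) - 1.1781)*sin(v)/(3.05*cos(v)^2 - 0.21*cos(v) + 5.98)^2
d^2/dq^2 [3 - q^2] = -2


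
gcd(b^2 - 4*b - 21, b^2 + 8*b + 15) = b + 3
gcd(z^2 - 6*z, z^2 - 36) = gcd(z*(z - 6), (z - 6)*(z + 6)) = z - 6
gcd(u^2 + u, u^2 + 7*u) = u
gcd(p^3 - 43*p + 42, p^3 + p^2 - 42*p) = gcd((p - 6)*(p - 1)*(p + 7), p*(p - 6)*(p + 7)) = p^2 + p - 42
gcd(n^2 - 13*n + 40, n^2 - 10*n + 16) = n - 8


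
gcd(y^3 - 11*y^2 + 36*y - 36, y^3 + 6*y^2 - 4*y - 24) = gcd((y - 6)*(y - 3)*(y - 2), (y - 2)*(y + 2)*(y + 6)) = y - 2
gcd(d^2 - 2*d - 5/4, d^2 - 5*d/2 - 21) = 1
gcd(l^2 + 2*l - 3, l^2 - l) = l - 1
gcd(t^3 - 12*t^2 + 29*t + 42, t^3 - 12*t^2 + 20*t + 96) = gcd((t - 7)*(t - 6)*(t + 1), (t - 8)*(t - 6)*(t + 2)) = t - 6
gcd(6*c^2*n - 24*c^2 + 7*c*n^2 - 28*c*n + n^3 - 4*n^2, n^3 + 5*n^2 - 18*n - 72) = n - 4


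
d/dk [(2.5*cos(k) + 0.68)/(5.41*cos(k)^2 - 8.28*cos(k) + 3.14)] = (13.525*cos(k)^2 + 7.3576*cos(k) - 13.4804)*sin(k)/(29.2681*cos(k)^4 - 89.5896*cos(k)^3 + 102.5332*cos(k)^2 - 51.9984*cos(k) + 9.8596)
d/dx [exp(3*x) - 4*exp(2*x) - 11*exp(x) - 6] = (3*exp(2*x) - 8*exp(x) - 11)*exp(x)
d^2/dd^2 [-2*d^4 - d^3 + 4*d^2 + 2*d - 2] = -24*d^2 - 6*d + 8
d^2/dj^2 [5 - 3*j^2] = -6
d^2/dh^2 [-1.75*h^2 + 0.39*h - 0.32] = -3.50000000000000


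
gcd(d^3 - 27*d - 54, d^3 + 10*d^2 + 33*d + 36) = d^2 + 6*d + 9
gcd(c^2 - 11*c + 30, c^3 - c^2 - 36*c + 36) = c - 6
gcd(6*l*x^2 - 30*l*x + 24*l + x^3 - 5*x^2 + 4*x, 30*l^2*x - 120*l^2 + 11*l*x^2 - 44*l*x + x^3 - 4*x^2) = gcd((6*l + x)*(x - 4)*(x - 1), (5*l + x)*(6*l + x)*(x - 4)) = 6*l*x - 24*l + x^2 - 4*x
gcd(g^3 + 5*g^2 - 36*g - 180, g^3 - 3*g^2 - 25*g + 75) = g + 5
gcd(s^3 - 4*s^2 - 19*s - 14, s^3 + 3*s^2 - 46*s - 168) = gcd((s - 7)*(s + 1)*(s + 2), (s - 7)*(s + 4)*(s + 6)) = s - 7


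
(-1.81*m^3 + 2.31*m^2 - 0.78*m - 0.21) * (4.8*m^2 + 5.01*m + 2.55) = -8.688*m^5 + 2.0199*m^4 + 3.2136*m^3 + 0.974699999999999*m^2 - 3.0411*m - 0.5355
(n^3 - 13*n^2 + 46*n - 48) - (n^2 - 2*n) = n^3 - 14*n^2 + 48*n - 48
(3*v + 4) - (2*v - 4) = v + 8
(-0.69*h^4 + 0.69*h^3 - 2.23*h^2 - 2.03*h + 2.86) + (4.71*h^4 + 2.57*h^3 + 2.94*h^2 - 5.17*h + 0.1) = 4.02*h^4 + 3.26*h^3 + 0.71*h^2 - 7.2*h + 2.96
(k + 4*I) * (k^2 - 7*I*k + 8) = k^3 - 3*I*k^2 + 36*k + 32*I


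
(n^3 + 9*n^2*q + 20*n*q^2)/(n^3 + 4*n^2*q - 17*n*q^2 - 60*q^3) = n*(-n - 4*q)/(-n^2 + n*q + 12*q^2)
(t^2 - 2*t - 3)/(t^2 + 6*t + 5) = (t - 3)/(t + 5)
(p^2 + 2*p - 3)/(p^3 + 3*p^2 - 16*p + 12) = (p + 3)/(p^2 + 4*p - 12)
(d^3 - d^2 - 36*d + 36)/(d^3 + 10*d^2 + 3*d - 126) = (d^2 - 7*d + 6)/(d^2 + 4*d - 21)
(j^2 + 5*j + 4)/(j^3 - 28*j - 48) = (j + 1)/(j^2 - 4*j - 12)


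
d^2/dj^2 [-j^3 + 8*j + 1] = -6*j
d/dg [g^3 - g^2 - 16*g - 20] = 3*g^2 - 2*g - 16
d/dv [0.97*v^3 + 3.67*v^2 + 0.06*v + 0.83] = 2.91*v^2 + 7.34*v + 0.06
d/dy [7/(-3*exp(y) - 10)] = 21*exp(y)/(3*exp(y) + 10)^2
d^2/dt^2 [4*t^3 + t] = 24*t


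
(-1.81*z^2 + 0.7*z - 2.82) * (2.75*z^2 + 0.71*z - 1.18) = -4.9775*z^4 + 0.6399*z^3 - 5.1222*z^2 - 2.8282*z + 3.3276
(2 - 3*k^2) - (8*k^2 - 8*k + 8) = -11*k^2 + 8*k - 6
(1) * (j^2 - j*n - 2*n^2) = j^2 - j*n - 2*n^2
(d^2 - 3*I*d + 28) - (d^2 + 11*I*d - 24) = -14*I*d + 52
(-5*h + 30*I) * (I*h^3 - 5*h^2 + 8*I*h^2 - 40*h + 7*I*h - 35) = -5*I*h^4 - 5*h^3 - 40*I*h^3 - 40*h^2 - 185*I*h^2 - 35*h - 1200*I*h - 1050*I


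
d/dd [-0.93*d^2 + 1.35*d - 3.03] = 1.35 - 1.86*d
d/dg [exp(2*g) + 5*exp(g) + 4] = (2*exp(g) + 5)*exp(g)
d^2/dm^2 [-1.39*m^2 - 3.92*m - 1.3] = -2.78000000000000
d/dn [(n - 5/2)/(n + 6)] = 17/(2*(n + 6)^2)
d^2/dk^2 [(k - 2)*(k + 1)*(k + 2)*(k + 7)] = 12*k^2 + 48*k + 6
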